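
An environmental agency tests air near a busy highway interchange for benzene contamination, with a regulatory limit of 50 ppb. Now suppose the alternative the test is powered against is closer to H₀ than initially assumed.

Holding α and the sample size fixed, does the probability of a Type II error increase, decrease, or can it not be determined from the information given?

It increases.

When the true parameter is near the null value, the test has a harder time distinguishing Ha from H₀.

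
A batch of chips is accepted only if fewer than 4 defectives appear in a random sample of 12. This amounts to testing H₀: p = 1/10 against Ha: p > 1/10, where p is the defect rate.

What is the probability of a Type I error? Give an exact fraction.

α = P(reject H₀ | H₀ true) = P(S ≥ 4 | p = 1/10), S ~ Binomial(12, 1/10).
α = 1 − P(S ≤ 3) = 1 − 194872505967/200000000000 = 5127494033/200000000000.

5127494033/200000000000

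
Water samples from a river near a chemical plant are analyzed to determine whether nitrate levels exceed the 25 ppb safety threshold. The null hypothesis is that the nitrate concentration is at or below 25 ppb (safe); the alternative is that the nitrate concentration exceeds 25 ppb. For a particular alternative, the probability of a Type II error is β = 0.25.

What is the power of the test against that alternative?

0.75

Power = 1 − β = 1 − 0.25 = 0.75.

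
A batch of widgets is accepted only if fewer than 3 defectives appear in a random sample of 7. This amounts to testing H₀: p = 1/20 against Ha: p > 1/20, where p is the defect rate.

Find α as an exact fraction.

The significance level is the probability, assuming p = 1/20, of seeing 3 or more defectives in 7 draws.
α = 1 − P(X ≤ 2) = 1 − 255038197/256000000 = 961803/256000000.

961803/256000000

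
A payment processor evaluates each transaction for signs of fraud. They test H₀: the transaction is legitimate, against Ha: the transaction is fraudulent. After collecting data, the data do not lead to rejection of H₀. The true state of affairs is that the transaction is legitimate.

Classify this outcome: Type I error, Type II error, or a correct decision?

No error (correct decision).

The test retained a true H₀ — the decision matches the true state.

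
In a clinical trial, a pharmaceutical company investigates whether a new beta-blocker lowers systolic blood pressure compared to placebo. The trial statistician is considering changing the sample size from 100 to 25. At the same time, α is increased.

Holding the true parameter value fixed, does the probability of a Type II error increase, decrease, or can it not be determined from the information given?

The first change alone would make β increase; the second alone would make β decrease. Which effect dominates depends on the magnitudes, which are not given.

Cannot be determined from the information given.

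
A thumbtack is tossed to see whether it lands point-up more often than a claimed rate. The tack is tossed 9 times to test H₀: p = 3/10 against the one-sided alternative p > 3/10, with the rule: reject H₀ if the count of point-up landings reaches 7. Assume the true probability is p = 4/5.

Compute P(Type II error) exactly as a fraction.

A Type II error is failing to reject when Ha holds: with p = 4/5, β = P(S ≤ 6).
Adding the binomial probabilities P(S=0)+…+P(S=6) at p = 4/5 gives 511333/1953125.

511333/1953125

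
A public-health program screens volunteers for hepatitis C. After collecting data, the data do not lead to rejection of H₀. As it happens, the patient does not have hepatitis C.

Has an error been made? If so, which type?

No error (correct decision).

The conventional null hypothesis here is that the patient does not have hepatitis C.
The test retained a true H₀ — the decision matches the true state.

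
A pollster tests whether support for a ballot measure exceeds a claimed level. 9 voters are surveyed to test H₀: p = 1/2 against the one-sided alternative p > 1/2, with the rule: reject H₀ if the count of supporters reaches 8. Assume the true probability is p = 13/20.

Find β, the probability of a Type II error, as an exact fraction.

A Type II error is failing to reject when Ha holds: with p = 13/20, β = P(X ≤ 7).
Equivalently, β = 1 − P(X ≥ 8) = 112501116301/128000000000.

112501116301/128000000000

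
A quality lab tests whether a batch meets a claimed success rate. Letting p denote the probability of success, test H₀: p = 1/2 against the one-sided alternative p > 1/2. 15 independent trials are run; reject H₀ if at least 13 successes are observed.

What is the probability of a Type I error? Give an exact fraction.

121/32768

The Type I error probability is α = P(K ≥ 13) computed under H₀, where K ~ Binomial(15, 1/2).
That's C(15,13) + C(15,14) + C(15,15) over 2^15, i.e. (105 + 15 + 1)/32768 = 121/32768.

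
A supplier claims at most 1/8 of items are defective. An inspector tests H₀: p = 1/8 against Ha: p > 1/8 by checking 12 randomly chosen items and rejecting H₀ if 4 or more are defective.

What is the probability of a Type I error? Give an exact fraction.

Under H₀, S ~ Binomial(12, 1/8); the Type I error rate is P(S ≥ 4).
α = 1 − P(S ≤ 3) = 1 − 65090368091/68719476736 = 3629108645/68719476736.

3629108645/68719476736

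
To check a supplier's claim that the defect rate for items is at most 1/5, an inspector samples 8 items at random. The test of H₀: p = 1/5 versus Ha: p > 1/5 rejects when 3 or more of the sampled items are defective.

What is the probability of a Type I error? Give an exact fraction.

Under H₀, Y ~ Binomial(8, 1/5); the Type I error rate is P(Y ≥ 3).
Via the complement, α = 1 − Σ_{j=0}^{2} C(8,j)(1/5)^j(4/5)^{8-j} = 79329/390625.

79329/390625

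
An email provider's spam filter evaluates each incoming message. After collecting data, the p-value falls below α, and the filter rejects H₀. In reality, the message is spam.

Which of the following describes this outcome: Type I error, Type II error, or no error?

Neither — the decision is correct.

The conventional null hypothesis here is that the message is legitimate (not spam).
The test rejected a false H₀ — the decision matches the true state.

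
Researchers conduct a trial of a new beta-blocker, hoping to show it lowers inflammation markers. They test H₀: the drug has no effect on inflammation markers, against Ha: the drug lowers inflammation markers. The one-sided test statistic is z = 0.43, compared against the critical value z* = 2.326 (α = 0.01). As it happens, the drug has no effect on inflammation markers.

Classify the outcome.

Since z = 0.43 ≤ z* = 2.326, H₀ is not rejected.
H₀ is true (actually the drug has no effect on inflammation markers).
The decision matches the true state — no error.

No error (correct decision).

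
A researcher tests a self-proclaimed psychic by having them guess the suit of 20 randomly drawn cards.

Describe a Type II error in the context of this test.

With the conventional null hypothesis that the subject is guessing at random (p = 1/4):
A Type II error is failing to reject H₀ when H₀ is false.
Here that means concluding there is no evidence of ability when actually the subject performs better than chance.

A Type II error would mean concluding that the subject is guessing at random (p = 1/4) (or at least failing to establish that the subject performs better than chance) when in fact the subject performs better than chance.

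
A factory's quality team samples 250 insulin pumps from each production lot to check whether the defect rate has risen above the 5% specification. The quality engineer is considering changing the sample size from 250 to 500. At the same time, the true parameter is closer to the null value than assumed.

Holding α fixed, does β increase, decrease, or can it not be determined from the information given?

The first change alone would make β decrease; the second alone would make β increase. Which effect dominates depends on the magnitudes, which are not given.

Cannot be determined from the information given.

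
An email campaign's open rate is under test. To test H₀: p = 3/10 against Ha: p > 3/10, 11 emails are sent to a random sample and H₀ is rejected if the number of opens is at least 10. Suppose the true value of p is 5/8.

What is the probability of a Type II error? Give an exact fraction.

4109420421/4294967296

A Type II error is failing to reject when Ha holds: with p = 5/8, β = P(Y ≤ 9).
Adding the binomial probabilities P(Y=0)+…+P(Y=9) at p = 5/8 gives 4109420421/4294967296.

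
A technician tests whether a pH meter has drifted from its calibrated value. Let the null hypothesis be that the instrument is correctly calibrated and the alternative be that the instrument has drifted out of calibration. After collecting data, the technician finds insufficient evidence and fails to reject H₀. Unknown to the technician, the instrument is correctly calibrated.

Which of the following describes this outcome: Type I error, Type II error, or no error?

The test retained a true H₀ — the decision matches the true state.

No error (correct decision).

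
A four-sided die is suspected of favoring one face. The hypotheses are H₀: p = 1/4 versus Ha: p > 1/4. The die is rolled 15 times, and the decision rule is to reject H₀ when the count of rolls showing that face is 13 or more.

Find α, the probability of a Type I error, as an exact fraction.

991/1073741824

The Type I error probability is α = P(Y ≥ 13) computed under H₀, where Y ~ Binomial(15, 1/4).
Adding the binomial terms for j = 13 through 15 with p = 1/4 yields 991/1073741824.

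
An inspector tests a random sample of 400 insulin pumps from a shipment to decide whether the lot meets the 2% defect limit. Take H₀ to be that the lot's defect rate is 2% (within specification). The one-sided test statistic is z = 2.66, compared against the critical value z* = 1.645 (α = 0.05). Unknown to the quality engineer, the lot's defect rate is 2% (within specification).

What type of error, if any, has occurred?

Type I error

Since z = 2.66 > z* = 1.645, H₀ is rejected.
H₀ is true (actually the lot's defect rate is 2% (within specification)).
Rejecting a true H₀ is a Type I error.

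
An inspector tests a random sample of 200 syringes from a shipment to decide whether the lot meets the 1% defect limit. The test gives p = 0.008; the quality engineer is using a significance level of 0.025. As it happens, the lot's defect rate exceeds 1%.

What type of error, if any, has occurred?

Neither — the decision is correct.

The conventional null hypothesis is that the lot's defect rate is 1% (within specification).
Since p = 0.008 < α = 0.025, H₀ is rejected.
H₀ is false (actually the lot's defect rate exceeds 1%).
The decision matches the true state — no error.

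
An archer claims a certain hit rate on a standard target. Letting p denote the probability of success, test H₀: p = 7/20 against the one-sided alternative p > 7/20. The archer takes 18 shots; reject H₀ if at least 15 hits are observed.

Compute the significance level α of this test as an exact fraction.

235664205792060577/6553600000000000000000

Under H₀, S ~ Binomial(18, 7/20), and α = P(S ≥ 15).
Summing C(18,j)(7/20)^j(13/20)^{18−j} for j = 15,…,18 gives 235664205792060577/6553600000000000000000.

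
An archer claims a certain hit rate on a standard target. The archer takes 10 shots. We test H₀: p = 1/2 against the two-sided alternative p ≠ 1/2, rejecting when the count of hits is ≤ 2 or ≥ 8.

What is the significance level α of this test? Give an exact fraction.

7/64

The significance level is the null-hypothesis probability of the rejection region {≤2} ∪ {≥8}.
The two tails are symmetric, so α = 2·(1 + 10 + 45)/2^10 = 112/1024 = 7/64.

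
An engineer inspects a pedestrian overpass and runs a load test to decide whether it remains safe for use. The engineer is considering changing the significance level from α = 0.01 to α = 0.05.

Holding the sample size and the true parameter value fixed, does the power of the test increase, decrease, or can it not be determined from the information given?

With a larger α the critical value moves toward the center, so more of the Ha sampling distribution lies in the rejection region.
Since power = 1 − β and β decreases, power increases.

It increases.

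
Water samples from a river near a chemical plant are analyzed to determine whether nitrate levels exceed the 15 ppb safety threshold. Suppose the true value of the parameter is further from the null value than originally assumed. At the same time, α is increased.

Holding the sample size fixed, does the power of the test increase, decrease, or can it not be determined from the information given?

It increases.

The further the true parameter sits from the null value, the more of the Ha sampling distribution falls in the rejection region. A larger α widens the rejection region, so when the alternative is true more outcomes lead to rejection — failing to reject becomes less likely. Both changes push β in the same direction.
Since power = 1 − β and β decreases, power increases.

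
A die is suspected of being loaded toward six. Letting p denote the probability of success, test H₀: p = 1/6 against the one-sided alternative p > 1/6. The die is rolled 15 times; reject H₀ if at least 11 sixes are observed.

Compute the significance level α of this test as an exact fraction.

Under H₀, K ~ Binomial(15, 1/6), and α = P(K ≥ 11).
Adding the binomial terms for j = 11 through 15 with p = 1/6 yields 912701/470184984576.

912701/470184984576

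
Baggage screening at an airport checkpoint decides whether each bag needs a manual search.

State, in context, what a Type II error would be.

With the conventional null hypothesis that the bag contains no prohibited items:
A Type II error is failing to reject H₀ when H₀ is false.
Here that means letting the bag through when actually the bag contains a prohibited item.

A Type II error would mean concluding that the bag contains no prohibited items (or at least failing to establish that the bag contains a prohibited item) when in fact the bag contains a prohibited item.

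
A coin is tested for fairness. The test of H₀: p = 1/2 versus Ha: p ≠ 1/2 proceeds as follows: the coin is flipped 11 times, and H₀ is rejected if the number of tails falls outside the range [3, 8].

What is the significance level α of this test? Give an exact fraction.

Under H₀, Y ~ Binomial(11, 1/2); α is the probability of landing in either tail, P(Y ≤ 2) + P(Y ≥ 9).
The two tails are symmetric, so α = 2·(1 + 11 + 55)/2^11 = 134/2048 = 67/1024.

67/1024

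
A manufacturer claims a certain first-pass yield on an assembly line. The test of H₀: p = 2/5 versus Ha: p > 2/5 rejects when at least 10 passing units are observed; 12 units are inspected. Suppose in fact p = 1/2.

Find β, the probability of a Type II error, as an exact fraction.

β = P(fail to reject H₀ | Ha true) = P(X ≤ 9 | p = 1/2), X ~ Binomial(12, 1/2).
Adding the binomial probabilities P(X=0)+…+P(X=9) at p = 1/2 gives 4017/4096.

4017/4096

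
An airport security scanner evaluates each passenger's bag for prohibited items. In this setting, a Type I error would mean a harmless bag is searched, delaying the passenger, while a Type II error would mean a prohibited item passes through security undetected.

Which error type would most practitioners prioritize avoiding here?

Type II error

The Type II consequence (a prohibited item passes through security undetected) is more severe than the Type I consequence (a harmless bag is searched, delaying the passenger).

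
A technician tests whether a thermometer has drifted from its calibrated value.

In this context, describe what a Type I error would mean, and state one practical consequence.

A Type I error would mean concluding that the instrument has drifted out of calibration when in fact the instrument is correctly calibrated. Consequence: a properly working instrument is taken offline unnecessarily.

With the conventional null hypothesis that the instrument is correctly calibrated:
A Type I error is rejecting H₀ when H₀ is true.
Here that means pulling the instrument for recalibration when actually the instrument is correctly calibrated.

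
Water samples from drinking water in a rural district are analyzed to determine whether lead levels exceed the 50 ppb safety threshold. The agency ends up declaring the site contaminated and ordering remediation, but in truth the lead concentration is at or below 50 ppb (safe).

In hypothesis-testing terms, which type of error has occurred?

The null hypothesis here is that the lead concentration is at or below 50 ppb (safe).
'Declaring the site contaminated and ordering remediation' corresponds to rejecting H₀.
H₀ was rejected but H₀ is true — a Type I error (false positive).

Type I error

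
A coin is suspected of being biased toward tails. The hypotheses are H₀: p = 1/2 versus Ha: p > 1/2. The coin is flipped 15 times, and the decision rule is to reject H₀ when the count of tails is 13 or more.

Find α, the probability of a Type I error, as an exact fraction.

121/32768

Under H₀, K ~ Binomial(15, 1/2), and α = P(K ≥ 13).
Summing the upper tail: (105 + 15 + 1) / 2^15 = 121/32768.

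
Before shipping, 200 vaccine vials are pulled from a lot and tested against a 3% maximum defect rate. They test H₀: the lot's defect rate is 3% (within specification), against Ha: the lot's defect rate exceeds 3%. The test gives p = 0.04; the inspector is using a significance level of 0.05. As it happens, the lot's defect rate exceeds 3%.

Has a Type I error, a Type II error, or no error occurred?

Neither — the decision is correct.

Since p = 0.04 < α = 0.05, H₀ is rejected.
H₀ is false (actually the lot's defect rate exceeds 3%).
The decision matches the true state — no error.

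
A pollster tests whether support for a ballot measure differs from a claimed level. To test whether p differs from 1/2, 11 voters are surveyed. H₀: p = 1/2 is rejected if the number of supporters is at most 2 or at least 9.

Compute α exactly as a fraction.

67/1024

Under H₀, S ~ Binomial(11, 1/2); α is the probability of landing in either tail, P(S ≤ 2) + P(S ≥ 9).
Each tail has probability (1 + 11 + 55)/2048; doubling gives α = 134/2048 = 67/1024.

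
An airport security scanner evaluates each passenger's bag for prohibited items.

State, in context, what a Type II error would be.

A Type II error would mean concluding that the bag contains no prohibited items (or at least failing to establish that the bag contains a prohibited item) when in fact the bag contains a prohibited item.

With the conventional null hypothesis that the bag contains no prohibited items:
A Type II error is failing to reject H₀ when H₀ is false.
Here that means letting the bag through when actually the bag contains a prohibited item.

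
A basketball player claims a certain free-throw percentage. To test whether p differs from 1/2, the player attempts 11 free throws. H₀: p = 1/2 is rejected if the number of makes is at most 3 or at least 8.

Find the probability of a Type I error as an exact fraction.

29/128

α = P(S ≤ 3 or S ≥ 8 | p = 1/2), S ~ Binomial(11, 1/2).
The two tails are symmetric, so α = 2·(1 + 11 + 55 + 165)/2^11 = 464/2048 = 29/128.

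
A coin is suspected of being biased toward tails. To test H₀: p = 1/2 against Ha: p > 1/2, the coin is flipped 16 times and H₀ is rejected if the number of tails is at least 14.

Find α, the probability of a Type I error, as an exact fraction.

137/65536

The Type I error probability is α = P(Y ≥ 14) computed under H₀, where Y ~ Binomial(16, 1/2).
Summing the upper tail: (120 + 16 + 1) / 2^16 = 137/65536.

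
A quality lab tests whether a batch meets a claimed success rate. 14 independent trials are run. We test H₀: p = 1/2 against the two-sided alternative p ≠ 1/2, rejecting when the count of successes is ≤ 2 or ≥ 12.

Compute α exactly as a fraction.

53/4096

The significance level is the null-hypothesis probability of the rejection region {≤2} ∪ {≥12}.
The two tails are symmetric, so α = 2·(1 + 14 + 91)/2^14 = 212/16384 = 53/4096.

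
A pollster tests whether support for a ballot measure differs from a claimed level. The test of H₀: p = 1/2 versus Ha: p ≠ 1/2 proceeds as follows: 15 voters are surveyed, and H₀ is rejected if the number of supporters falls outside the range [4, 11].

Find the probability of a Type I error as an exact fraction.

9/256

The significance level is the null-hypothesis probability of the rejection region {≤3} ∪ {≥12}.
The two tails are symmetric, so α = 2·(1 + 15 + 105 + 455)/2^15 = 1152/32768 = 9/256.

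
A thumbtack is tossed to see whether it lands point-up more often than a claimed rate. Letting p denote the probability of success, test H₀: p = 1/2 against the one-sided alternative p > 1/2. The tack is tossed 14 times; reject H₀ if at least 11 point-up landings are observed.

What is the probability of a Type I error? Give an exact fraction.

235/8192

Under H₀, K ~ Binomial(14, 1/2), and α = P(K ≥ 11).
That's C(14,11) + C(14,12) + C(14,13) + C(14,14) over 2^14, i.e. (364 + 91 + 14 + 1)/16384 = 470/16384 = 235/8192.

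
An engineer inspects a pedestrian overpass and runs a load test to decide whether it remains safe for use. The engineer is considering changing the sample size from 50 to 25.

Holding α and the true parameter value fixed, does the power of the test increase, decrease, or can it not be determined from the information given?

With less data the test statistic is noisier; under Ha, more outcomes land inside the acceptance region.
Since power = 1 − β and β increases, power decreases.

It decreases.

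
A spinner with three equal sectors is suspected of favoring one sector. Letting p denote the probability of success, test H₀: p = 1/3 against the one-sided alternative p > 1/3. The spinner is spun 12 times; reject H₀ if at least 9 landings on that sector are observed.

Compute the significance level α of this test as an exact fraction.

α = P(reject H₀ | H₀ true) = P(Y ≥ 9 | p = 1/3), with Y ~ Binomial(12, 1/3).
P(Y ≥ 9) = Σ_{j=9}^{12} C(12,j)·(1/3)^j·(2/3)^{12-j} = 683/177147.

683/177147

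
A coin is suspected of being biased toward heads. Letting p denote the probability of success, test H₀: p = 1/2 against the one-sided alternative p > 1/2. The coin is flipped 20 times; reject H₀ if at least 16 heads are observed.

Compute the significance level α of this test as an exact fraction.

1549/262144

α = P(reject H₀ | H₀ true) = P(X ≥ 16 | p = 1/2), with X ~ Binomial(20, 1/2).
That's C(20,16) + C(20,17) + C(20,18) + C(20,19) + C(20,20) over 2^20, i.e. (4845 + 1140 + 190 + 20 + 1)/1048576 = 6196/1048576 = 1549/262144.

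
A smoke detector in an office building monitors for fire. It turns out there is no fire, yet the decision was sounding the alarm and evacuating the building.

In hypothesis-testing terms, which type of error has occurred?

Type I error

The null hypothesis here is that there is no fire.
'Sounding the alarm and evacuating the building' corresponds to rejecting H₀.
H₀ was rejected but H₀ is true — a Type I error (false positive).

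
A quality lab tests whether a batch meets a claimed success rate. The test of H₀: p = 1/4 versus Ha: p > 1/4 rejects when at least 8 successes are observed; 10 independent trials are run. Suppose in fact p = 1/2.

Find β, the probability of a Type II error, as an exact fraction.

121/128

β = P(fail to reject H₀ | Ha true) = P(S ≤ 7 | p = 1/2), S ~ Binomial(10, 1/2).
Adding the binomial probabilities P(S=0)+…+P(S=7) at p = 1/2 gives 121/128.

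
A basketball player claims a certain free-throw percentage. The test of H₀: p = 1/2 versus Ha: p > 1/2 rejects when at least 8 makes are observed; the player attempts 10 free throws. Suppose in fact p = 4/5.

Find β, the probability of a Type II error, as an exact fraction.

A Type II error is failing to reject when Ha holds: with p = 4/5, β = P(X ≤ 7).
Adding the binomial probabilities P(X=0)+…+P(X=7) at p = 4/5 gives 3146489/9765625.

3146489/9765625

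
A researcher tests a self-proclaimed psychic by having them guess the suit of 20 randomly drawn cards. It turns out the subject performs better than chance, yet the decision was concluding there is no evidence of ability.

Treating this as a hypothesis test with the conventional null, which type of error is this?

The null hypothesis here is that the subject is guessing at random (p = 1/4).
'Concluding there is no evidence of ability' corresponds to failing to reject H₀.
H₀ was not rejected but H₀ is false — a Type II error (false negative).

Type II error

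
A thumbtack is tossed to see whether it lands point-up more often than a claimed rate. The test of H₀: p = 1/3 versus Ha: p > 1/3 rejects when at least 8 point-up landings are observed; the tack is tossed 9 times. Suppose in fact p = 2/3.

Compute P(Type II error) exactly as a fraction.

16867/19683

Under the alternative p = 2/3, Y ~ Binomial(9, 2/3); β is the probability the test does not reject, P(Y < 8).
Adding the binomial probabilities P(Y=0)+…+P(Y=7) at p = 2/3 gives 16867/19683.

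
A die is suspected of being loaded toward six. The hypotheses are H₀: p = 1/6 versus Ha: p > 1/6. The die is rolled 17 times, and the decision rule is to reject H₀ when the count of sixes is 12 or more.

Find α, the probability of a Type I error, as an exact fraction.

3485581/2821109907456

The Type I error probability is α = P(Y ≥ 12) computed under H₀, where Y ~ Binomial(17, 1/6).
Adding the binomial terms for j = 12 through 17 with p = 1/6 yields 3485581/2821109907456.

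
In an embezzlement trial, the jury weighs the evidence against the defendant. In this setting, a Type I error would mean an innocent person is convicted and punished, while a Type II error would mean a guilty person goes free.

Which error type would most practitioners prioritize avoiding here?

The Type I consequence (an innocent person is convicted and punished) is more severe than the Type II consequence (a guilty person goes free).

Type I error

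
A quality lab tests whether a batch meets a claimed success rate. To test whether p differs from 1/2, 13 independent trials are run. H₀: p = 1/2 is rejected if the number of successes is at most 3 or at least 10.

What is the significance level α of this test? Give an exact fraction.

189/2048

α = P(Y ≤ 3 or Y ≥ 10 | p = 1/2), Y ~ Binomial(13, 1/2).
Each tail has probability (1 + 13 + 78 + 286)/8192; doubling gives α = 756/8192 = 189/2048.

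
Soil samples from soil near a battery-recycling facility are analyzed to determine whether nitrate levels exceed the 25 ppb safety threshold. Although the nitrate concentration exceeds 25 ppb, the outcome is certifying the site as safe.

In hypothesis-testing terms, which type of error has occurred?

Type II error

The null hypothesis here is that the nitrate concentration is at or below 25 ppb (safe).
'Certifying the site as safe' corresponds to failing to reject H₀.
H₀ was not rejected but H₀ is false — a Type II error (false negative).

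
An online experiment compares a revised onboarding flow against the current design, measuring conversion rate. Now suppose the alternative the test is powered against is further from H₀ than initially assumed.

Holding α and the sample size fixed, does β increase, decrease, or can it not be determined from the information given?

It decreases.

The further the true parameter sits from the null value, the more of the Ha sampling distribution falls in the rejection region.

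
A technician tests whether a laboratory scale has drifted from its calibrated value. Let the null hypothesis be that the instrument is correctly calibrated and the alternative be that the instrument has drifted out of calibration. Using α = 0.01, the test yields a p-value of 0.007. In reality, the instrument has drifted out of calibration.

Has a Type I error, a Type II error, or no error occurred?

Neither — the decision is correct.

Since p = 0.007 < α = 0.01, H₀ is rejected.
H₀ is false (actually the instrument has drifted out of calibration).
The decision matches the true state — no error.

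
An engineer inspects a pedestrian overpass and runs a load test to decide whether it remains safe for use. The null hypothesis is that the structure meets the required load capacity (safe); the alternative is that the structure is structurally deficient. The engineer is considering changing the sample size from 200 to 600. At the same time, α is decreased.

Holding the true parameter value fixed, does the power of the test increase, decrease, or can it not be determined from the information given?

Cannot be determined from the information given.

The first change alone would make β decrease; the second alone would make β increase. Which effect dominates depends on the magnitudes, which are not given.
Since power = 1 − β, the effect on power is likewise indeterminate.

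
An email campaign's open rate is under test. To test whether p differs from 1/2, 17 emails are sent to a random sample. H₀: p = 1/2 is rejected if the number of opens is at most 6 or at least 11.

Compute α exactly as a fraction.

10889/32768

α = P(K ≤ 6 or K ≥ 11 | p = 1/2), K ~ Binomial(17, 1/2).
Each tail has probability (1 + 17 + 136 + 680 + 2380 + 6188 + 12376)/131072; doubling gives α = 43556/131072 = 10889/32768.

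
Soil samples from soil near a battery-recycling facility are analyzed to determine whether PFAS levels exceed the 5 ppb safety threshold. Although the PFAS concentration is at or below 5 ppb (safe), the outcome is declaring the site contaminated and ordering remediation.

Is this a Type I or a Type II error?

The null hypothesis here is that the PFAS concentration is at or below 5 ppb (safe).
'Declaring the site contaminated and ordering remediation' corresponds to rejecting H₀.
H₀ was rejected but H₀ is true — a Type I error (false positive).

Type I error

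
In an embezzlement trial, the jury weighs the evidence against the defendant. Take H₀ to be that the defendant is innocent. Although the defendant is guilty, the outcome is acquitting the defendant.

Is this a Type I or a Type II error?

Type II error

'Acquitting the defendant' corresponds to failing to reject H₀.
H₀ was not rejected but H₀ is false — a Type II error (false negative).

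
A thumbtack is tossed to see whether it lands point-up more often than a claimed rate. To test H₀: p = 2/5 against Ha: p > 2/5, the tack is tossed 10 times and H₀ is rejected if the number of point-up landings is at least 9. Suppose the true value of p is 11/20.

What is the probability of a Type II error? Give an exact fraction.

A Type II error is failing to reject when Ha holds: with p = 11/20, β = P(S ≤ 8).
Equivalently, β = 1 − P(S ≥ 9) = 10001847283209/10240000000000.

10001847283209/10240000000000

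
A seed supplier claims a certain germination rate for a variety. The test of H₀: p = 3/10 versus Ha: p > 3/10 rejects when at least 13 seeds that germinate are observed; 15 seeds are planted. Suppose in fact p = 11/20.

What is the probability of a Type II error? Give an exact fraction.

Under the alternative p = 11/20, K ~ Binomial(15, 11/20); β is the probability the test does not reject, P(K < 13).
Equivalently, β = 1 − P(K ≥ 13) = 32418940857512713659/32768000000000000000.

32418940857512713659/32768000000000000000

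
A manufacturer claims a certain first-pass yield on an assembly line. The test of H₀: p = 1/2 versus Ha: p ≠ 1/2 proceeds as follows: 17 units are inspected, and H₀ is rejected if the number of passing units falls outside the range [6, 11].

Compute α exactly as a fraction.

Under H₀, Y ~ Binomial(17, 1/2); α is the probability of landing in either tail, P(Y ≤ 5) + P(Y ≥ 12).
Each tail has probability (1 + 17 + 136 + 680 + 2380 + 6188)/131072; doubling gives α = 18804/131072 = 4701/32768.

4701/32768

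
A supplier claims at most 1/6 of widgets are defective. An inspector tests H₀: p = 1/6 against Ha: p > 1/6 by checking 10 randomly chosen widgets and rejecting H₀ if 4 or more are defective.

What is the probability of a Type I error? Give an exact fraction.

α = P(reject H₀ | H₀ true) = P(S ≥ 4 | p = 1/6), S ~ Binomial(10, 1/6).
α = 1 − P(S ≤ 3) = 1 − 390625/419904 = 29279/419904.

29279/419904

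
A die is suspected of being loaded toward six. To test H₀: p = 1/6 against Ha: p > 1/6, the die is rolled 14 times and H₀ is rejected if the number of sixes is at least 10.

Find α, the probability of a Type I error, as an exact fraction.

673471/78364164096

α = P(reject H₀ | H₀ true) = P(X ≥ 10 | p = 1/6), with X ~ Binomial(14, 1/6).
Adding the binomial terms for j = 10 through 14 with p = 1/6 yields 673471/78364164096.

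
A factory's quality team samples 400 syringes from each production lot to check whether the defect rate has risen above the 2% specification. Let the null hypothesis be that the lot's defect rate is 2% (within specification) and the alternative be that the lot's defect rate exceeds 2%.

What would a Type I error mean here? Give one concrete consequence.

A Type I error would mean concluding that the lot's defect rate exceeds 2% when in fact the lot's defect rate is 2% (within specification). Consequence: an acceptable shipment is needlessly reworked at extra cost.

A Type I error is rejecting H₀ when H₀ is true.
Here that means rejecting the lot and scrapping or reworking it when actually the lot's defect rate is 2% (within specification).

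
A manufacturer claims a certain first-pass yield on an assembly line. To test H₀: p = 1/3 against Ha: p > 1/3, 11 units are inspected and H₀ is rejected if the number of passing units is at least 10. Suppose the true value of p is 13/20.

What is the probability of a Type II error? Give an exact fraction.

Under the alternative p = 13/20, Y ~ Binomial(11, 13/20); β is the probability the test does not reject, P(Y < 10).
Adding the binomial probabilities P(Y=0)+…+P(Y=9) at p = 13/20 gives 19239273573359/20480000000000.

19239273573359/20480000000000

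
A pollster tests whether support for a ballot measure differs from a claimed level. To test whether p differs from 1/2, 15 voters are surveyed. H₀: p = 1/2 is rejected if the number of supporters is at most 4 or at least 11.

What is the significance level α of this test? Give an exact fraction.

1941/16384

α = P(K ≤ 4 or K ≥ 11 | p = 1/2), K ~ Binomial(15, 1/2).
The two tails are symmetric, so α = 2·(1 + 15 + 105 + 455 + 1365)/2^15 = 3882/32768 = 1941/16384.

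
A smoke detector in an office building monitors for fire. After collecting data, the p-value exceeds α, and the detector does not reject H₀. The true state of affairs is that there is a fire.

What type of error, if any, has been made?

The conventional null hypothesis here is that there is no fire.
H₀ was not rejected, but H₀ is actually false.
Failing to reject a false null hypothesis is a Type II error (false negative).

Type II error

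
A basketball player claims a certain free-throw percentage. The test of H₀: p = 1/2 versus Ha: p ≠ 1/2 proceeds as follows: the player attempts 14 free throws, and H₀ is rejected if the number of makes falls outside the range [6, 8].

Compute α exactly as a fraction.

3473/8192

Under H₀, X ~ Binomial(14, 1/2); α is the probability of landing in either tail, P(X ≤ 5) + P(X ≥ 9).
Each tail has probability (1 + 14 + 91 + 364 + 1001 + 2002)/16384; doubling gives α = 6946/16384 = 3473/8192.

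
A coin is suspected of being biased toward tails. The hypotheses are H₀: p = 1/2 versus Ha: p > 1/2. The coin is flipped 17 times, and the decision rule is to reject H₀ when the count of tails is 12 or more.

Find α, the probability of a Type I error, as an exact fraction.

The Type I error probability is α = P(S ≥ 12) computed under H₀, where S ~ Binomial(17, 1/2).
P(S ≥ 12) = [C(17,12) + C(17,13) + C(17,14) + C(17,15) + C(17,16) + C(17,17)] / 2^17 = (6188 + 2380 + 680 + 136 + 17 + 1) / 131072 = 9402/131072 = 4701/65536.

4701/65536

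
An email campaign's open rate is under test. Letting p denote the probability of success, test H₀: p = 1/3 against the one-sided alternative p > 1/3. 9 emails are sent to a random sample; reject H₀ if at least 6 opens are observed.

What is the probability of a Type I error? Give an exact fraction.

The Type I error probability is α = P(S ≥ 6) computed under H₀, where S ~ Binomial(9, 1/3).
Adding the binomial terms for j = 6 through 9 with p = 1/3 yields 835/19683.

835/19683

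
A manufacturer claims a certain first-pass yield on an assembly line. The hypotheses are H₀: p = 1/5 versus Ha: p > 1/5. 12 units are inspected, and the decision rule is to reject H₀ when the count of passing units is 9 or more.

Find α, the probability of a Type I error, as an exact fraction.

3037/48828125

The Type I error probability is α = P(S ≥ 9) computed under H₀, where S ~ Binomial(12, 1/5).
Adding the binomial terms for j = 9 through 12 with p = 1/5 yields 3037/48828125.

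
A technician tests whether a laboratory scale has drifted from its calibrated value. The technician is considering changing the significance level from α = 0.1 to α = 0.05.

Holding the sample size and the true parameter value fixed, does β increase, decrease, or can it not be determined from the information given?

It increases.

A smaller α moves the rejection region further into the tail. With the alternative true, more outcomes now fall outside the rejection region, so failing to reject becomes more likely.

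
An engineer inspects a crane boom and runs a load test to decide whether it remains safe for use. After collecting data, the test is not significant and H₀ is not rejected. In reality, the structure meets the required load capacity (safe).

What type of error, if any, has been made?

No error — this is a correct decision.

The conventional null hypothesis here is that the structure meets the required load capacity (safe).
The test retained a true H₀ — the decision matches the true state.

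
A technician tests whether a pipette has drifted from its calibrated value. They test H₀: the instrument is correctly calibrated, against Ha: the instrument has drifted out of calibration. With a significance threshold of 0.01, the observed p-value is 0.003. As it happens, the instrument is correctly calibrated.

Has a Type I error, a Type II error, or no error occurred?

Since p = 0.003 < α = 0.01, H₀ is rejected.
H₀ is true (actually the instrument is correctly calibrated).
Rejecting a true H₀ is a Type I error.

Type I error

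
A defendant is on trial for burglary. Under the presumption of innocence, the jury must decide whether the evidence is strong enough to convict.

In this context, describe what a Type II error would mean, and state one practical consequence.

With the conventional null hypothesis that the defendant is innocent:
A Type II error is failing to reject H₀ when H₀ is false.
Here that means acquitting the defendant when actually the defendant is guilty.

A Type II error would mean concluding that the defendant is innocent (or at least failing to establish that the defendant is guilty) when in fact the defendant is guilty. Consequence: a guilty person goes free.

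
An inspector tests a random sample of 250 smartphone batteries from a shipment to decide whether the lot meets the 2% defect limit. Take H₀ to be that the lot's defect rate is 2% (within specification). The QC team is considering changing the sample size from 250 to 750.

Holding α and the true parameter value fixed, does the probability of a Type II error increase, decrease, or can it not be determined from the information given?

It decreases.

Increasing n separates the H₀ and Ha sampling distributions, so under Ha fewer outcomes land in the acceptance region.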